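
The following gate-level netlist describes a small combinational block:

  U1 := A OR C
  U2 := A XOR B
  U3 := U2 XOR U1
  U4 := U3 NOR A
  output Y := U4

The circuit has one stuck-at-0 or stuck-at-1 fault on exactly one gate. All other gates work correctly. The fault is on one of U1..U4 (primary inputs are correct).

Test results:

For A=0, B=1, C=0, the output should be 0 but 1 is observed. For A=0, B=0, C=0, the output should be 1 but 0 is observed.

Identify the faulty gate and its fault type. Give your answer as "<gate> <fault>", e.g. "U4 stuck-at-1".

Fault-free values for test 1 (A=0, B=1, C=0): U1=0, U2=1, U3=1, U4=0, giving Y=0. Observed 1.
Test 1: faults giving observed 1 are {U1 stuck-at-1, U2 stuck-at-0, U3 stuck-at-0, U4 stuck-at-1}.
Test 2 (A=0, B=0, C=0): fault-free U1=0, U2=0, U3=0, U4=1 → 1; observed 0. Eliminates U2 stuck-at-0, U3 stuck-at-0, U4 stuck-at-1.
Only U1 stuck-at-1 is consistent with every test.

U1 stuck-at-1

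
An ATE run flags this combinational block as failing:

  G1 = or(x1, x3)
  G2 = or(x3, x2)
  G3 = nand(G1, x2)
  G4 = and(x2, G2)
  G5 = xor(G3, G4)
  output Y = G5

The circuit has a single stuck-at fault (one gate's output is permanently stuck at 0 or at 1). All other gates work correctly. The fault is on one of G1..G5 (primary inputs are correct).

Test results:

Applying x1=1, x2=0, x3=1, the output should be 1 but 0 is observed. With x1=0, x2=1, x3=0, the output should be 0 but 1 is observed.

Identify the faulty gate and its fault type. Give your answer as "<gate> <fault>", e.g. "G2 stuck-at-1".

G3 stuck-at-0

Fault-free values for test 1 (x1=1, x2=0, x3=1): G1=1, G2=1, G3=1, G4=0, G5=1, giving Y=1. Observed 0.
Test 1: faults giving observed 0 are {G3 stuck-at-0, G4 stuck-at-1, G5 stuck-at-0}.
Test 2 (x1=0, x2=1, x3=0): fault-free G1=0, G2=1, G3=1, G4=1, G5=0 → 0; observed 1. Eliminates G4 stuck-at-1, G5 stuck-at-0.
Only G3 stuck-at-0 is consistent with every test.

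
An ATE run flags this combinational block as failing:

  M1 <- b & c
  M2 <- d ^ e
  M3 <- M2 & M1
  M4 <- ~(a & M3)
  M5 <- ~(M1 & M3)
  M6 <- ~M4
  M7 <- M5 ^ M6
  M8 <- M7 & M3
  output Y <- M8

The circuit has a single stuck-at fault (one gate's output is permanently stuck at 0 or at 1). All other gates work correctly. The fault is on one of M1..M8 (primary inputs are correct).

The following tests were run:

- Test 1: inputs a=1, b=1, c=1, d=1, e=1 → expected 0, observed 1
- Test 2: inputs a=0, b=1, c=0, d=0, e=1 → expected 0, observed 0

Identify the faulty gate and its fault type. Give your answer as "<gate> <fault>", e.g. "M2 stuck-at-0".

Fault-free values for test 1 (a=1, b=1, c=1, d=1, e=1): M1=1, M2=0, M3=0, M4=1, M5=1, M6=0, M7=1, M8=0, giving Y=0. Observed 1.
Test 1: faults giving observed 1 are {M2 stuck-at-1, M3 stuck-at-1, M8 stuck-at-1}.
Test 2 (a=0, b=1, c=0, d=0, e=1): fault-free M1=0, M2=1, M3=0, M4=1, M5=1, M6=0, M7=1, M8=0 → 0; observed 0. Eliminates M3 stuck-at-1, M8 stuck-at-1.
Only M2 stuck-at-1 is consistent with every test.

M2 stuck-at-1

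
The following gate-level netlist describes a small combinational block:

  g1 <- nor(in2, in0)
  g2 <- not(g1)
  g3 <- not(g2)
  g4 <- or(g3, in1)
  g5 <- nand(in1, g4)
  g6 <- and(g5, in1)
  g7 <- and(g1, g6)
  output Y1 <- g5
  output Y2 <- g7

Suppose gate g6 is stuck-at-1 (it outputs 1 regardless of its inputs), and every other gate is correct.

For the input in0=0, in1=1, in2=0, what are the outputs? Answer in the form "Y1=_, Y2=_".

Y1=0, Y2=1

Propagate with g6 forced: g1=1, g2=0, g3=1, g4=1, g5=0, g6=1 [stuck-at-1], g7=1.
So the outputs are Y1=0, Y2=1. (Without the fault they would be Y1=0, Y2=0.)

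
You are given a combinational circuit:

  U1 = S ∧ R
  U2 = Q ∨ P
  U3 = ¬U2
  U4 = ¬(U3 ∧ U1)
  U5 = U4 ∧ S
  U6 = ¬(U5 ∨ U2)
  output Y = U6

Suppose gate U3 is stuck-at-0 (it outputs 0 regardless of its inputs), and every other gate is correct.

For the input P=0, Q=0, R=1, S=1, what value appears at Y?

0

Propagate with U3 forced: U1=1, U2=0, U3=0 [stuck-at-0], U4=1, U5=1, U6=0.
So Y = 0. (Without the fault it would be 1.)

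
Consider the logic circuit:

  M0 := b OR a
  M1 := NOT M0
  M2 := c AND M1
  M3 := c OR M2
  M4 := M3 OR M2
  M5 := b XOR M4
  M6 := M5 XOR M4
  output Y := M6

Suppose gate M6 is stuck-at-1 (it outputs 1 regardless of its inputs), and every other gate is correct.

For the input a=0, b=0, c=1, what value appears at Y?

Propagate with M6 forced: M0=0, M1=1, M2=1, M3=1, M4=1, M5=1, M6=1 [stuck-at-1].
So Y = 1. (Without the fault it would be 0.)

1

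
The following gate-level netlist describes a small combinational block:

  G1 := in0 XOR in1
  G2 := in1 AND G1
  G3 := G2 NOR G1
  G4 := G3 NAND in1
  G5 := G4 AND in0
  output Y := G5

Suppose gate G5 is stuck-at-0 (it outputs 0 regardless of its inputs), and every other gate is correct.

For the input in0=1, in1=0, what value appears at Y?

0

Propagate with G5 forced: G1=1, G2=0, G3=0, G4=1, G5=0 [stuck-at-0].
So Y = 0. (Without the fault it would be 1.)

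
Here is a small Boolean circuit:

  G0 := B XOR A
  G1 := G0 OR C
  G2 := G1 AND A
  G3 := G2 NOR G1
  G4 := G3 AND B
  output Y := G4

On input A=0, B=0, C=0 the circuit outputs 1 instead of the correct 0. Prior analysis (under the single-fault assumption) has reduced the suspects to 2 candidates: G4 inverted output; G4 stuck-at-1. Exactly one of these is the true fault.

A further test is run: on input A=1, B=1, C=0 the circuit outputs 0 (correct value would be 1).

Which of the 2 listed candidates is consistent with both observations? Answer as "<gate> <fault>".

G4 inverted output

Evaluate each candidate on input A=1, B=1, C=0:
  G4 inverted output: G0=0, G1=0, G2=0, G3=1, G4=0 [inverted output] → 0 — matches
  G4 stuck-at-1: G0=0, G1=0, G2=0, G3=1, G4=1 [stuck-at-1] → 1 — eliminated
Only G4 inverted output reproduces the observed 0.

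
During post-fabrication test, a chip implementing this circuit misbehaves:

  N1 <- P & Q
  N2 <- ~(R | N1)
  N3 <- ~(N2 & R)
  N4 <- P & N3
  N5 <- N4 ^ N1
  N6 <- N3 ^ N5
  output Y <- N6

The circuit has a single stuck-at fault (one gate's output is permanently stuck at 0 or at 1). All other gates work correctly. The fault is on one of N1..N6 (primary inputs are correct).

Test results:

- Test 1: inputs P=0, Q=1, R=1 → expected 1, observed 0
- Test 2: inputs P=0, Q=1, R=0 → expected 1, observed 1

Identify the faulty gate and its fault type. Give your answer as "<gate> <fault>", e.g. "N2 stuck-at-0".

N2 stuck-at-1

Fault-free values for test 1 (P=0, Q=1, R=1): N1=0, N2=0, N3=1, N4=0, N5=0, N6=1, giving Y=1. Observed 0.
Test 1: faults giving observed 0 are {N1 stuck-at-1, N2 stuck-at-1, N3 stuck-at-0, N4 stuck-at-1, N5 stuck-at-1, N6 stuck-at-0}.
Test 2 (P=0, Q=1, R=0): fault-free N1=0, N2=1, N3=1, N4=0, N5=0, N6=1 → 1; observed 1. Eliminates N1 stuck-at-1, N3 stuck-at-0, N4 stuck-at-1, N5 stuck-at-1, N6 stuck-at-0.
Only N2 stuck-at-1 is consistent with every test.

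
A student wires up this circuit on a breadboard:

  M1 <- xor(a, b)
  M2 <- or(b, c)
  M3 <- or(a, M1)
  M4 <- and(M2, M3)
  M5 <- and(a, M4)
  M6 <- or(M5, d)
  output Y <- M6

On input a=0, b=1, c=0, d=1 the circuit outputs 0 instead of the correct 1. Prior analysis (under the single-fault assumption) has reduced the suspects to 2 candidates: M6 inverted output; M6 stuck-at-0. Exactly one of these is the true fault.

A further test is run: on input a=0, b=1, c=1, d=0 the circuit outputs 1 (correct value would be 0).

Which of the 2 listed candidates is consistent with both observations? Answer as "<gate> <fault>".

Evaluate each candidate on input a=0, b=1, c=1, d=0:
  M6 inverted output: M1=1, M2=1, M3=1, M4=1, M5=0, M6=1 [inverted output] → 1 — matches
  M6 stuck-at-0: M1=1, M2=1, M3=1, M4=1, M5=0, M6=0 [stuck-at-0] → 0 — eliminated
Only M6 inverted output reproduces the observed 1.

M6 inverted output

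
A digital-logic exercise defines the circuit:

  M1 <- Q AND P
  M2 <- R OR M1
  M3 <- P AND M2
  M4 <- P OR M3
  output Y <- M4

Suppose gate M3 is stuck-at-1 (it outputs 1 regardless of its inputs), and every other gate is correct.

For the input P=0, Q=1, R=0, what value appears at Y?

1

Propagate with M3 forced: M1=0, M2=0, M3=1 [stuck-at-1], M4=1.
So Y = 1. (Without the fault it would be 0.)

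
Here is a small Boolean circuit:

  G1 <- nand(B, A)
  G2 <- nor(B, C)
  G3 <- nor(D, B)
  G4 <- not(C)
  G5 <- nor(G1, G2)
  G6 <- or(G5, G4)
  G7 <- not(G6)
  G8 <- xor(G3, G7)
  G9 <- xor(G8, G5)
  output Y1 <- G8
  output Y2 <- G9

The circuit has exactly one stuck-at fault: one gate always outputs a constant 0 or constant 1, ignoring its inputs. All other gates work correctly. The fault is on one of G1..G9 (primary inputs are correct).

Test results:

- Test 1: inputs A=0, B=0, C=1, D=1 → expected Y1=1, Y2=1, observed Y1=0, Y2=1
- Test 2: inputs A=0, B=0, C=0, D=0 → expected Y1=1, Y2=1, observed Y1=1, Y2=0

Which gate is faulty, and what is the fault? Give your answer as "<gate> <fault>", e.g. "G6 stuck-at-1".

Fault-free values for test 1 (A=0, B=0, C=1, D=1): G1=1, G2=0, G3=0, G4=0, G5=0, G6=0, G7=1, G8=1, G9=1, giving Y1=1, Y2=1. Observed Y1=0, Y2=1.
Test 1: faults giving observed Y1=0, Y2=1 are {G1 stuck-at-0, G5 stuck-at-1}.
Test 2 (A=0, B=0, C=0, D=0): fault-free G1=1, G2=1, G3=1, G4=1, G5=0, G6=1, G7=0, G8=1, G9=1 → Y1=1, Y2=1; observed Y1=1, Y2=0. Eliminates G1 stuck-at-0.
Only G5 stuck-at-1 is consistent with every test.

G5 stuck-at-1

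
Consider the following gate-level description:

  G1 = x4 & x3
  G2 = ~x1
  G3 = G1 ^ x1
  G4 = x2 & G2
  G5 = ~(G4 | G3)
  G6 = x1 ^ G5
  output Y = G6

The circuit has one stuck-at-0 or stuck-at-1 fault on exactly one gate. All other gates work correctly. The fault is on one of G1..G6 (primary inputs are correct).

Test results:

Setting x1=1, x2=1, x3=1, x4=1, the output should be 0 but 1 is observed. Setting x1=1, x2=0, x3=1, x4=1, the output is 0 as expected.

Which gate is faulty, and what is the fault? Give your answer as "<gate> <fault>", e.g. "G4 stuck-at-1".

Fault-free values for test 1 (x1=1, x2=1, x3=1, x4=1): G1=1, G2=0, G3=0, G4=0, G5=1, G6=0, giving Y=0. Observed 1.
Test 1: faults giving observed 1 are {G1 stuck-at-0, G2 stuck-at-1, G3 stuck-at-1, G4 stuck-at-1, G5 stuck-at-0, G6 stuck-at-1}.
Test 2 (x1=1, x2=0, x3=1, x4=1): fault-free G1=1, G2=0, G3=0, G4=0, G5=1, G6=0 → 0; observed 0. Eliminates G1 stuck-at-0, G3 stuck-at-1, G4 stuck-at-1, G5 stuck-at-0, G6 stuck-at-1.
Only G2 stuck-at-1 is consistent with every test.

G2 stuck-at-1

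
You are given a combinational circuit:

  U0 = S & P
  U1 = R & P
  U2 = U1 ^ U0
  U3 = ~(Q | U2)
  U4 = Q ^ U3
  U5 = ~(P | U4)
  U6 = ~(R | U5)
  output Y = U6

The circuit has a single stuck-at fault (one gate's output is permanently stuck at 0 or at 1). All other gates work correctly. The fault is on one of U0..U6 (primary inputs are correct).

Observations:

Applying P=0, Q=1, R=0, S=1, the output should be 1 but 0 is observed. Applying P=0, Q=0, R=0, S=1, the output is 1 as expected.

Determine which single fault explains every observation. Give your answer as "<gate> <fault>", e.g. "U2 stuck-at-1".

U3 stuck-at-1

Fault-free values for test 1 (P=0, Q=1, R=0, S=1): U0=0, U1=0, U2=0, U3=0, U4=1, U5=0, U6=1, giving Y=1. Observed 0.
Test 1: faults giving observed 0 are {U3 stuck-at-1, U4 stuck-at-0, U5 stuck-at-1, U6 stuck-at-0}.
Test 2 (P=0, Q=0, R=0, S=1): fault-free U0=0, U1=0, U2=0, U3=1, U4=1, U5=0, U6=1 → 1; observed 1. Eliminates U4 stuck-at-0, U5 stuck-at-1, U6 stuck-at-0.
Only U3 stuck-at-1 is consistent with every test.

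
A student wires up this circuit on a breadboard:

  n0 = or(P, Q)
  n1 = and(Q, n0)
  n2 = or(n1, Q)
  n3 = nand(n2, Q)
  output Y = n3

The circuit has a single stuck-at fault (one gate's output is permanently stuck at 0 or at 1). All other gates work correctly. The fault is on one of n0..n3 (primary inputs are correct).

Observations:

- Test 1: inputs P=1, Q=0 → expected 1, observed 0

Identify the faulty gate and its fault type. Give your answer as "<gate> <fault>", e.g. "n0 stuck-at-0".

Fault-free values for test 1 (P=1, Q=0): n0=1, n1=0, n2=0, n3=1, giving Y=1. Observed 0.
Test 1: faults giving observed 0 are {n3 stuck-at-0}.
Only n3 stuck-at-0 is consistent with every test.

n3 stuck-at-0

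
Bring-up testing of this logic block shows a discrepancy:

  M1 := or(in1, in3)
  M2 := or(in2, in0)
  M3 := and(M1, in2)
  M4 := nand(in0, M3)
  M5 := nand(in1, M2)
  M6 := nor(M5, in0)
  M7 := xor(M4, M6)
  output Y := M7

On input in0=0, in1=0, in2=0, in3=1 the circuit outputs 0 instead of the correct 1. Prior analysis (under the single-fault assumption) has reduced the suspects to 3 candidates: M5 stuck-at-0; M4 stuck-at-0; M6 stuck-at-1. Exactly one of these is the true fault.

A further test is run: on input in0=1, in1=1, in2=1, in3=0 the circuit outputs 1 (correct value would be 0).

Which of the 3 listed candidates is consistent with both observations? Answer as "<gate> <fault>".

M6 stuck-at-1

Evaluate each candidate on input in0=1, in1=1, in2=1, in3=0:
  M5 stuck-at-0: M1=1, M2=1, M3=1, M4=0, M5=0 [stuck-at-0], M6=0, M7=0 → 0 — eliminated
  M4 stuck-at-0: M1=1, M2=1, M3=1, M4=0 [stuck-at-0], M5=0, M6=0, M7=0 → 0 — eliminated
  M6 stuck-at-1: M1=1, M2=1, M3=1, M4=0, M5=0, M6=1 [stuck-at-1], M7=1 → 1 — matches
Only M6 stuck-at-1 reproduces the observed 1.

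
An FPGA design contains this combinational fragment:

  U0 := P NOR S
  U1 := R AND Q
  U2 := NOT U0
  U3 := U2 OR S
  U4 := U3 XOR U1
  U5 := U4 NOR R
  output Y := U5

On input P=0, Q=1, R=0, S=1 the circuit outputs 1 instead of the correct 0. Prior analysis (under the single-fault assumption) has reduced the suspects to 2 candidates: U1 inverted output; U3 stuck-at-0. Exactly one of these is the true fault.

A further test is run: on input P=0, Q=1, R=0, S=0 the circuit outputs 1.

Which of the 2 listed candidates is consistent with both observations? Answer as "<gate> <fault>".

U3 stuck-at-0

Evaluate each candidate on input P=0, Q=1, R=0, S=0:
  U1 inverted output: U0=1, U1=1 [inverted output], U2=0, U3=0, U4=1, U5=0 → 0 — eliminated
  U3 stuck-at-0: U0=1, U1=0, U2=0, U3=0 [stuck-at-0], U4=0, U5=1 → 1 — matches
Only U3 stuck-at-0 reproduces the observed 1.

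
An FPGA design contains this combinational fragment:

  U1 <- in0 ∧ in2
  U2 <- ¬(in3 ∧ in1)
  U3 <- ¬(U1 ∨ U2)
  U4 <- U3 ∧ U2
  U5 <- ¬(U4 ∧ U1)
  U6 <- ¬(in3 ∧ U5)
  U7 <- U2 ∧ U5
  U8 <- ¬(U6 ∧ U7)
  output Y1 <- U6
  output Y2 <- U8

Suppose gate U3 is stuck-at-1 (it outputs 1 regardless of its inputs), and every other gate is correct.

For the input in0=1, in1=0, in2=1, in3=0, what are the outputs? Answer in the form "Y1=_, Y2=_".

Propagate with U3 forced: U1=1, U2=1, U3=1 [stuck-at-1], U4=1, U5=0, U6=1, U7=0, U8=1.
So the outputs are Y1=1, Y2=1. (Without the fault they would be Y1=1, Y2=0.)

Y1=1, Y2=1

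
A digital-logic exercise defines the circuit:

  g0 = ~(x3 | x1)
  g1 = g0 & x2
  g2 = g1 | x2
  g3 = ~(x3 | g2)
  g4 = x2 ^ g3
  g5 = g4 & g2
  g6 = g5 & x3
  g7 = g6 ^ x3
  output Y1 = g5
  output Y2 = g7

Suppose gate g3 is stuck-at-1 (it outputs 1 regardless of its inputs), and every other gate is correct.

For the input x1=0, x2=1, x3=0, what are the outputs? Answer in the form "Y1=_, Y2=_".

Y1=0, Y2=0

Propagate with g3 forced: g0=1, g1=1, g2=1, g3=1 [stuck-at-1], g4=0, g5=0, g6=0, g7=0.
So the outputs are Y1=0, Y2=0. (Without the fault they would be Y1=1, Y2=0.)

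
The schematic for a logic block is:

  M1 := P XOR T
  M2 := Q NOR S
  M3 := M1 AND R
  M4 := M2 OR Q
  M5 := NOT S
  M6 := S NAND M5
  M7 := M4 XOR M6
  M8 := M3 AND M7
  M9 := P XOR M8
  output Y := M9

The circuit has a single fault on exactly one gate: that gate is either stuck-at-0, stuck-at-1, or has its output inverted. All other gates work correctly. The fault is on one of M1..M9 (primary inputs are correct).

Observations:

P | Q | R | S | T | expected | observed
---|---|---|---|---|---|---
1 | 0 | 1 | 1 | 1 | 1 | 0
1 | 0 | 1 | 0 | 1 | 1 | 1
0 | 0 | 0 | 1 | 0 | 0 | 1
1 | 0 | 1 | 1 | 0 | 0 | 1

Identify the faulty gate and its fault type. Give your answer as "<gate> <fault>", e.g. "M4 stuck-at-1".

Fault-free values for test 1 (P=1, Q=0, R=1, S=1, T=1): M1=0, M2=0, M3=0, M4=0, M5=0, M6=1, M7=1, M8=0, M9=1, giving Y=1. Observed 0.
Test 1: faults giving observed 0 are {M1 stuck-at-1, M1 inverted output, M3 stuck-at-1, M3 inverted output, M8 stuck-at-1, M8 inverted output, M9 stuck-at-0, M9 inverted output}.
Test 2 (P=1, Q=0, R=1, S=0, T=1): fault-free M1=0, M2=1, M3=0, M4=1, M5=1, M6=1, M7=0, M8=0, M9=1 → 1; observed 1. Eliminates M8 stuck-at-1, M8 inverted output, M9 stuck-at-0, M9 inverted output.
Test 3 (P=0, Q=0, R=0, S=1, T=0): fault-free M1=0, M2=0, M3=0, M4=0, M5=0, M6=1, M7=1, M8=0, M9=0 → 0; observed 1. Eliminates M1 stuck-at-1, M1 inverted output.
Test 4 (P=1, Q=0, R=1, S=1, T=0): fault-free M1=1, M2=0, M3=1, M4=0, M5=0, M6=1, M7=1, M8=1, M9=0 → 0; observed 1. Eliminates M3 stuck-at-1.
Only M3 inverted output is consistent with every test.

M3 inverted output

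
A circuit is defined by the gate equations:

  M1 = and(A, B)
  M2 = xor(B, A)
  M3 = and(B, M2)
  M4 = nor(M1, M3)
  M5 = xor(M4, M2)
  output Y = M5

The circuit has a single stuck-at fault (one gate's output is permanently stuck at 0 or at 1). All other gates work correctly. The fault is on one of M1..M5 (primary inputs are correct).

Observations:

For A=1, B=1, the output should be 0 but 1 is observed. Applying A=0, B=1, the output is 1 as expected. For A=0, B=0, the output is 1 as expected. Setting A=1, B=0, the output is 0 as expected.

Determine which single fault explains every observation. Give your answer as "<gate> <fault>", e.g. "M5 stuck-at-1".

M1 stuck-at-0

Fault-free values for test 1 (A=1, B=1): M1=1, M2=0, M3=0, M4=0, M5=0, giving Y=0. Observed 1.
Test 1: faults giving observed 1 are {M1 stuck-at-0, M2 stuck-at-1, M4 stuck-at-1, M5 stuck-at-1}.
Test 2 (A=0, B=1): fault-free M1=0, M2=1, M3=1, M4=0, M5=1 → 1; observed 1. Eliminates M4 stuck-at-1.
Test 3 (A=0, B=0): fault-free M1=0, M2=0, M3=0, M4=1, M5=1 → 1; observed 1. Eliminates M2 stuck-at-1.
Test 4 (A=1, B=0): fault-free M1=0, M2=1, M3=0, M4=1, M5=0 → 0; observed 0. Eliminates M5 stuck-at-1.
Only M1 stuck-at-0 is consistent with every test.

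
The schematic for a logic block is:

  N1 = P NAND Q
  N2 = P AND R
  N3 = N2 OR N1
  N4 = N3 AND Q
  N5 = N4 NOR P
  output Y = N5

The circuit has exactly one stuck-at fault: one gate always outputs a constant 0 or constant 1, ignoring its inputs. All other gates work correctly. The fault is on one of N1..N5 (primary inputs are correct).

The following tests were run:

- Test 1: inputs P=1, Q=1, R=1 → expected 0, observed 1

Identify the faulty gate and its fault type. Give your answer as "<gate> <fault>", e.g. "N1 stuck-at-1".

N5 stuck-at-1

Fault-free values for test 1 (P=1, Q=1, R=1): N1=0, N2=1, N3=1, N4=1, N5=0, giving Y=0. Observed 1.
Test 1: faults giving observed 1 are {N5 stuck-at-1}.
Only N5 stuck-at-1 is consistent with every test.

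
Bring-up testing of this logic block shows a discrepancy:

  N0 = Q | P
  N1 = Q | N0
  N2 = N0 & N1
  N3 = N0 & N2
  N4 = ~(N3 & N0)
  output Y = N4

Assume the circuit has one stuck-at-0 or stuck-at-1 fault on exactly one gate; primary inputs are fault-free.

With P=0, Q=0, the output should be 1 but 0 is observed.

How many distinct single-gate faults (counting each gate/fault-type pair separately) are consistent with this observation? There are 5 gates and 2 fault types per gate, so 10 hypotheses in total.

Fault-free: N0=0, N1=0, N2=0, N3=0, N4=1 → 1. Observed 0.
  N0 stuck-at-0: output 1 ✗
  N0 stuck-at-1: output 0 ✓
  N1 stuck-at-0: output 1 ✗
  N1 stuck-at-1: output 1 ✗
  N2 stuck-at-0: output 1 ✗
  N2 stuck-at-1: output 1 ✗
  N3 stuck-at-0: output 1 ✗
  N3 stuck-at-1: output 1 ✗
  N4 stuck-at-0: output 0 ✓
  N4 stuck-at-1: output 1 ✗
Consistent faults: {N0 stuck-at-1, N4 stuck-at-0} — 2 in all.

2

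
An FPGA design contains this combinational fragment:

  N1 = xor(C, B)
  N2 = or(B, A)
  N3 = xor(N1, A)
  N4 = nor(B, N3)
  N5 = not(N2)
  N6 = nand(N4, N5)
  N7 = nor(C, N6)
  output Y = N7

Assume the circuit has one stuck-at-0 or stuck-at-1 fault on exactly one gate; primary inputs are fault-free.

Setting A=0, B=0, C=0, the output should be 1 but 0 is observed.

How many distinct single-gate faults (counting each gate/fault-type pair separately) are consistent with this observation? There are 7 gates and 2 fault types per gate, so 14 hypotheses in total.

7

Fault-free: N1=0, N2=0, N3=0, N4=1, N5=1, N6=0, N7=1 → 1. Observed 0.
  N1 stuck-at-0: output 1 ✗
  N1 stuck-at-1: output 0 ✓
  N2 stuck-at-0: output 1 ✗
  N2 stuck-at-1: output 0 ✓
  N3 stuck-at-0: output 1 ✗
  N3 stuck-at-1: output 0 ✓
  N4 stuck-at-0: output 0 ✓
  N4 stuck-at-1: output 1 ✗
  N5 stuck-at-0: output 0 ✓
  N5 stuck-at-1: output 1 ✗
  N6 stuck-at-0: output 1 ✗
  N6 stuck-at-1: output 0 ✓
  N7 stuck-at-0: output 0 ✓
  N7 stuck-at-1: output 1 ✗
Consistent faults: {N1 stuck-at-1, N2 stuck-at-1, N3 stuck-at-1, N4 stuck-at-0, N5 stuck-at-0, N6 stuck-at-1, N7 stuck-at-0} — 7 in all.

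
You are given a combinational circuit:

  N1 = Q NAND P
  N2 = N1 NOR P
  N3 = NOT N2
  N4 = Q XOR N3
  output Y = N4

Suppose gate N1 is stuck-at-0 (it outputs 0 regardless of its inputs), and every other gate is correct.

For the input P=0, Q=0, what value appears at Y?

Propagate with N1 forced: N1=0 [stuck-at-0], N2=1, N3=0, N4=0.
So Y = 0. (Without the fault it would be 1.)

0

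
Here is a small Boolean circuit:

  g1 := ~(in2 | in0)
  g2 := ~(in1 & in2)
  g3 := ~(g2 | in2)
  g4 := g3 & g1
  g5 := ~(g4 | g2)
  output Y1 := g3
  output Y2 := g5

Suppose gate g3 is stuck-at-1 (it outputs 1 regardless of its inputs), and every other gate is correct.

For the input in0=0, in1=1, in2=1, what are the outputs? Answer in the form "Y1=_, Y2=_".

Propagate with g3 forced: g1=0, g2=0, g3=1 [stuck-at-1], g4=0, g5=1.
So the outputs are Y1=1, Y2=1. (Without the fault they would be Y1=0, Y2=1.)

Y1=1, Y2=1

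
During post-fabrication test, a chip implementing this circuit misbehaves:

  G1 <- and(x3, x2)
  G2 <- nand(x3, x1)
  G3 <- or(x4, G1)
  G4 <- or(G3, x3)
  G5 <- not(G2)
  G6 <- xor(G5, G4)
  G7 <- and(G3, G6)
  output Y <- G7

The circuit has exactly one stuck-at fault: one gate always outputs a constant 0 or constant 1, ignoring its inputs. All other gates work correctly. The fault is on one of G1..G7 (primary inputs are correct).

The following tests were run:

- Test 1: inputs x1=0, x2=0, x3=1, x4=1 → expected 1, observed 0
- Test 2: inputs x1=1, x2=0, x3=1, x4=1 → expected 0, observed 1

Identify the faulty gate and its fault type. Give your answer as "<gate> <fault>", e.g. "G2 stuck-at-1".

G4 stuck-at-0

Fault-free values for test 1 (x1=0, x2=0, x3=1, x4=1): G1=0, G2=1, G3=1, G4=1, G5=0, G6=1, G7=1, giving Y=1. Observed 0.
Test 1: faults giving observed 0 are {G2 stuck-at-0, G3 stuck-at-0, G4 stuck-at-0, G5 stuck-at-1, G6 stuck-at-0, G7 stuck-at-0}.
Test 2 (x1=1, x2=0, x3=1, x4=1): fault-free G1=0, G2=0, G3=1, G4=1, G5=1, G6=0, G7=0 → 0; observed 1. Eliminates G2 stuck-at-0, G3 stuck-at-0, G5 stuck-at-1, G6 stuck-at-0, G7 stuck-at-0.
Only G4 stuck-at-0 is consistent with every test.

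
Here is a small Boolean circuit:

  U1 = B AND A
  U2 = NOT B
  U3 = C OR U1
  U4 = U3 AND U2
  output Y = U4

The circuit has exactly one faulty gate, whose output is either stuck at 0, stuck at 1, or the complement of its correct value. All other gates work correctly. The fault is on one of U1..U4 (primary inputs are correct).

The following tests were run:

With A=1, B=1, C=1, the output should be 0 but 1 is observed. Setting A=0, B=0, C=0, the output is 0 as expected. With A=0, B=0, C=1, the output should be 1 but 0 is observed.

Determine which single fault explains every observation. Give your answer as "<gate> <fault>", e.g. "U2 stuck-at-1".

Fault-free values for test 1 (A=1, B=1, C=1): U1=1, U2=0, U3=1, U4=0, giving Y=0. Observed 1.
Test 1: faults giving observed 1 are {U2 stuck-at-1, U2 inverted output, U4 stuck-at-1, U4 inverted output}.
Test 2 (A=0, B=0, C=0): fault-free U1=0, U2=1, U3=0, U4=0 → 0; observed 0. Eliminates U4 stuck-at-1, U4 inverted output.
Test 3 (A=0, B=0, C=1): fault-free U1=0, U2=1, U3=1, U4=1 → 1; observed 0. Eliminates U2 stuck-at-1.
Only U2 inverted output is consistent with every test.

U2 inverted output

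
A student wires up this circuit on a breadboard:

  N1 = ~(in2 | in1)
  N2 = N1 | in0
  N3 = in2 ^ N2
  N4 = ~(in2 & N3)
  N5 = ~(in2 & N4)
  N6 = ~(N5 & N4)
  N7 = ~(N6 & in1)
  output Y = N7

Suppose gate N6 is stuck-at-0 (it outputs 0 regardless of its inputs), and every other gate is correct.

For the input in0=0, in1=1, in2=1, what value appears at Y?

Propagate with N6 forced: N1=0, N2=0, N3=1, N4=0, N5=1, N6=0 [stuck-at-0], N7=1.
So Y = 1. (Without the fault it would be 0.)

1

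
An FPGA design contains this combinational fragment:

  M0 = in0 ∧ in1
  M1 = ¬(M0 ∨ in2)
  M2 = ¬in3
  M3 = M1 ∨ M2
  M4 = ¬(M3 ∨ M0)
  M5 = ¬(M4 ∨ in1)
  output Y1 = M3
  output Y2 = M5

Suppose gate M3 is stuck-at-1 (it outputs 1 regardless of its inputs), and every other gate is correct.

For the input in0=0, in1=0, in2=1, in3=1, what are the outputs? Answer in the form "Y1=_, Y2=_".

Propagate with M3 forced: M0=0, M1=0, M2=0, M3=1 [stuck-at-1], M4=0, M5=1.
So the outputs are Y1=1, Y2=1. (Without the fault they would be Y1=0, Y2=0.)

Y1=1, Y2=1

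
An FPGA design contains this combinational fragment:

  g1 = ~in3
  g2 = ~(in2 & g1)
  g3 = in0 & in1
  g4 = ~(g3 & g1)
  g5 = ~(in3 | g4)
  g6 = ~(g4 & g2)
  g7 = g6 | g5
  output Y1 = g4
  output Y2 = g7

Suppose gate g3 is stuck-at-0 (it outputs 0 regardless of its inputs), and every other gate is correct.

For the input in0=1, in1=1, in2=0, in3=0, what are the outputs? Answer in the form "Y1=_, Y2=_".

Propagate with g3 forced: g1=1, g2=1, g3=0 [stuck-at-0], g4=1, g5=0, g6=0, g7=0.
So the outputs are Y1=1, Y2=0. (Without the fault they would be Y1=0, Y2=1.)

Y1=1, Y2=0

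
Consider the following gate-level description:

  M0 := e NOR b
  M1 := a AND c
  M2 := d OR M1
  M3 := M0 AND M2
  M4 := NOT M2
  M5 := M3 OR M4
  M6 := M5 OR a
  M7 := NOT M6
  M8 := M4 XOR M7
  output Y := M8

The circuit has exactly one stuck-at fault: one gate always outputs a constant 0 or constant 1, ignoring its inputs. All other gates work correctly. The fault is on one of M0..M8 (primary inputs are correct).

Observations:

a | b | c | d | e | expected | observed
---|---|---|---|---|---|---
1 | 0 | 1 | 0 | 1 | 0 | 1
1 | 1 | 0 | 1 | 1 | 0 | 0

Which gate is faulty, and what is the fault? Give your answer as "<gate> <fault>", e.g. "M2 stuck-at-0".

Fault-free values for test 1 (a=1, b=0, c=1, d=0, e=1): M0=0, M1=1, M2=1, M3=0, M4=0, M5=0, M6=1, M7=0, M8=0, giving Y=0. Observed 1.
Test 1: faults giving observed 1 are {M1 stuck-at-0, M2 stuck-at-0, M4 stuck-at-1, M6 stuck-at-0, M7 stuck-at-1, M8 stuck-at-1}.
Test 2 (a=1, b=1, c=0, d=1, e=1): fault-free M0=0, M1=0, M2=1, M3=0, M4=0, M5=0, M6=1, M7=0, M8=0 → 0; observed 0. Eliminates M2 stuck-at-0, M4 stuck-at-1, M6 stuck-at-0, M7 stuck-at-1, M8 stuck-at-1.
Only M1 stuck-at-0 is consistent with every test.

M1 stuck-at-0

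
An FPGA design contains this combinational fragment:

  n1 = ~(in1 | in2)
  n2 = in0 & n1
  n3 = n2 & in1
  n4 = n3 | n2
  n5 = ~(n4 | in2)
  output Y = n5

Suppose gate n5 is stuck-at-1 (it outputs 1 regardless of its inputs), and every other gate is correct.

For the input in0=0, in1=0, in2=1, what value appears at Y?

1

Propagate with n5 forced: n1=0, n2=0, n3=0, n4=0, n5=1 [stuck-at-1].
So Y = 1. (Without the fault it would be 0.)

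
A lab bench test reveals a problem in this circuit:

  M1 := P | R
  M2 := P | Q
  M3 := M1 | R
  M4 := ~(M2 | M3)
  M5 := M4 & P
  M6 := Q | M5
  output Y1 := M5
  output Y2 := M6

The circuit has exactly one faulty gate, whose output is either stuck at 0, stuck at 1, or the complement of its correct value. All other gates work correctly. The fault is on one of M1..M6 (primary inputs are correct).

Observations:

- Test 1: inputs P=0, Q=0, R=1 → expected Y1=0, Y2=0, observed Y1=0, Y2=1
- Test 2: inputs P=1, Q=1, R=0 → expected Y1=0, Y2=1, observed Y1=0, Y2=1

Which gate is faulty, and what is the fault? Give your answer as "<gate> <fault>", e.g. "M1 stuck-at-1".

Fault-free values for test 1 (P=0, Q=0, R=1): M1=1, M2=0, M3=1, M4=0, M5=0, M6=0, giving Y1=0, Y2=0. Observed Y1=0, Y2=1.
Test 1: faults giving observed Y1=0, Y2=1 are {M6 stuck-at-1, M6 inverted output}.
Test 2 (P=1, Q=1, R=0): fault-free M1=1, M2=1, M3=1, M4=0, M5=0, M6=1 → Y1=0, Y2=1; observed Y1=0, Y2=1. Eliminates M6 inverted output.
Only M6 stuck-at-1 is consistent with every test.

M6 stuck-at-1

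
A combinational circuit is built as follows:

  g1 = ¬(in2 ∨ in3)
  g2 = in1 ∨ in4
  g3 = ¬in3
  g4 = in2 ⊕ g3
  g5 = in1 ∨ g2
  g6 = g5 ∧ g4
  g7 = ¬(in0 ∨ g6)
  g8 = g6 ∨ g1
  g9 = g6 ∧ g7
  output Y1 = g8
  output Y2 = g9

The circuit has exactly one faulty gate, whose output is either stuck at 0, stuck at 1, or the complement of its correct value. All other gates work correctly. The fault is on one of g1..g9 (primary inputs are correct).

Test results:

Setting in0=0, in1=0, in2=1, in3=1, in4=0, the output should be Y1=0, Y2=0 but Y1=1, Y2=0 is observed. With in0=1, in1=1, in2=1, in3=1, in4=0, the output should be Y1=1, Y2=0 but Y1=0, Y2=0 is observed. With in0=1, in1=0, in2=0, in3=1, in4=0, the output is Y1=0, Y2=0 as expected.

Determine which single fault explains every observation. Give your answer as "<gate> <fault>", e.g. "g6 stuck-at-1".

Fault-free values for test 1 (in0=0, in1=0, in2=1, in3=1, in4=0): g1=0, g2=0, g3=0, g4=1, g5=0, g6=0, g7=1, g8=0, g9=0, giving Y1=0, Y2=0. Observed Y1=1, Y2=0.
Test 1: faults giving observed Y1=1, Y2=0 are {g1 stuck-at-1, g1 inverted output, g2 stuck-at-1, g2 inverted output, g5 stuck-at-1, g5 inverted output, g6 stuck-at-1, g6 inverted output, g8 stuck-at-1, g8 inverted output}.
Test 2 (in0=1, in1=1, in2=1, in3=1, in4=0): fault-free g1=0, g2=1, g3=0, g4=1, g5=1, g6=1, g7=0, g8=1, g9=0 → Y1=1, Y2=0; observed Y1=0, Y2=0. Eliminates g1 stuck-at-1, g1 inverted output, g2 stuck-at-1, g2 inverted output, g5 stuck-at-1, g6 stuck-at-1, g8 stuck-at-1.
Test 3 (in0=1, in1=0, in2=0, in3=1, in4=0): fault-free g1=0, g2=0, g3=0, g4=0, g5=0, g6=0, g7=0, g8=0, g9=0 → Y1=0, Y2=0; observed Y1=0, Y2=0. Eliminates g6 inverted output, g8 inverted output.
Only g5 inverted output is consistent with every test.

g5 inverted output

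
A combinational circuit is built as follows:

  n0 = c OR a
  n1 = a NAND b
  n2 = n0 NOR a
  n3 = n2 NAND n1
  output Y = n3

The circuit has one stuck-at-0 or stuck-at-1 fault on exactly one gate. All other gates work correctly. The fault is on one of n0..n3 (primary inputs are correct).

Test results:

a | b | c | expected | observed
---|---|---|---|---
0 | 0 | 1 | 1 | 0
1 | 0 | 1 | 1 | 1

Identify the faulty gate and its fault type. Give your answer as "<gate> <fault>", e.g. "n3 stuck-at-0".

Fault-free values for test 1 (a=0, b=0, c=1): n0=1, n1=1, n2=0, n3=1, giving Y=1. Observed 0.
Test 1: faults giving observed 0 are {n0 stuck-at-0, n2 stuck-at-1, n3 stuck-at-0}.
Test 2 (a=1, b=0, c=1): fault-free n0=1, n1=1, n2=0, n3=1 → 1; observed 1. Eliminates n2 stuck-at-1, n3 stuck-at-0.
Only n0 stuck-at-0 is consistent with every test.

n0 stuck-at-0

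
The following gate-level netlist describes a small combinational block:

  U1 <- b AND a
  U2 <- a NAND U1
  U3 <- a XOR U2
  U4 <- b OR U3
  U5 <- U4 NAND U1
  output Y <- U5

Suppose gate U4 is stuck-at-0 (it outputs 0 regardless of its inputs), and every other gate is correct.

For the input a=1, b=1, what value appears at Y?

Propagate with U4 forced: U1=1, U2=0, U3=1, U4=0 [stuck-at-0], U5=1.
So Y = 1. (Without the fault it would be 0.)

1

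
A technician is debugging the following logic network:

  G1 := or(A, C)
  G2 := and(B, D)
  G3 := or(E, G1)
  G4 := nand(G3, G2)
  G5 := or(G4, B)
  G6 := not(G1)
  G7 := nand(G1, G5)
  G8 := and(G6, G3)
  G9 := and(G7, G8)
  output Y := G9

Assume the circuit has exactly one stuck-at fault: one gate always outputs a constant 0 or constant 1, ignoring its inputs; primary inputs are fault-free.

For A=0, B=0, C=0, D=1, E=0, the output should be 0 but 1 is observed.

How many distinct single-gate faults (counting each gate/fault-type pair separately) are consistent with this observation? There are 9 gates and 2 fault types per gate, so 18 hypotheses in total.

3

Fault-free: G1=0, G2=0, G3=0, G4=1, G5=1, G6=1, G7=1, G8=0, G9=0 → 0. Observed 1.
  G1: none of the 2 fault types match ✗
  G2: none of the 2 fault types match ✗
  G3: stuck-at-1 ✓; others ✗
  G4: none of the 2 fault types match ✗
  G5: none of the 2 fault types match ✗
  G6: none of the 2 fault types match ✗
  G7: none of the 2 fault types match ✗
  G8: stuck-at-1 ✓; others ✗
  G9: stuck-at-1 ✓; others ✗
Consistent faults: {G3 stuck-at-1, G8 stuck-at-1, G9 stuck-at-1} — 3 in all.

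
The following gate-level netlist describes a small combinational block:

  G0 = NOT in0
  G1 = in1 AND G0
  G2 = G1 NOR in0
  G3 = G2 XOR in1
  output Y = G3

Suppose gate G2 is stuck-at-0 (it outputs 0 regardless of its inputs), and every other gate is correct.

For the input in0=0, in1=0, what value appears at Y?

Propagate with G2 forced: G0=1, G1=0, G2=0 [stuck-at-0], G3=0.
So Y = 0. (Without the fault it would be 1.)

0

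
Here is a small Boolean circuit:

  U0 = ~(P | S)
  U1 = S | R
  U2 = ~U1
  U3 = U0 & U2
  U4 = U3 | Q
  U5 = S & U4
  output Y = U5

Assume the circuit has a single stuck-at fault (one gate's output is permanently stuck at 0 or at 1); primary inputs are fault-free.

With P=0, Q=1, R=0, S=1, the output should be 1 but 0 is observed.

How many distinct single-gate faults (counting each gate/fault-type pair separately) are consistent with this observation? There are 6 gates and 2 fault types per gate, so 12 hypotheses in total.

2

Fault-free: U0=0, U1=1, U2=0, U3=0, U4=1, U5=1 → 1. Observed 0.
  U0 stuck-at-0: output 1 ✗
  U0 stuck-at-1: output 1 ✗
  U1 stuck-at-0: output 1 ✗
  U1 stuck-at-1: output 1 ✗
  U2 stuck-at-0: output 1 ✗
  U2 stuck-at-1: output 1 ✗
  U3 stuck-at-0: output 1 ✗
  U3 stuck-at-1: output 1 ✗
  U4 stuck-at-0: output 0 ✓
  U4 stuck-at-1: output 1 ✗
  U5 stuck-at-0: output 0 ✓
  U5 stuck-at-1: output 1 ✗
Consistent faults: {U4 stuck-at-0, U5 stuck-at-0} — 2 in all.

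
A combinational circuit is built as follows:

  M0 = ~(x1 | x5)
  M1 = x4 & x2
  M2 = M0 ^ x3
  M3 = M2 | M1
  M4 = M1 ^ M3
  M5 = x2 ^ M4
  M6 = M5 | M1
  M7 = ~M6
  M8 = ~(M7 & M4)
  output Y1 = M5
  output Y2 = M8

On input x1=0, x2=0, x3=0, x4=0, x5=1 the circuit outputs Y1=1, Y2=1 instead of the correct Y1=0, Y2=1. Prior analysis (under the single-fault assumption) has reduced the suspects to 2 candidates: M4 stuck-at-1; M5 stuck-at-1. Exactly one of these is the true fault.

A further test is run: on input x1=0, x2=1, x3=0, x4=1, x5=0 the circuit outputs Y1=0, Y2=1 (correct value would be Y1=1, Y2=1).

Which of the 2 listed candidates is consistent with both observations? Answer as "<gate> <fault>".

M4 stuck-at-1

Evaluate each candidate on input x1=0, x2=1, x3=0, x4=1, x5=0:
  M4 stuck-at-1: M0=1, M1=1, M2=1, M3=1, M4=1 [stuck-at-1], M5=0, M6=1, M7=0, M8=1 → Y1=0, Y2=1 — matches
  M5 stuck-at-1: M0=1, M1=1, M2=1, M3=1, M4=0, M5=1 [stuck-at-1], M6=1, M7=0, M8=1 → Y1=1, Y2=1 — eliminated
Only M4 stuck-at-1 reproduces the observed Y1=0, Y2=1.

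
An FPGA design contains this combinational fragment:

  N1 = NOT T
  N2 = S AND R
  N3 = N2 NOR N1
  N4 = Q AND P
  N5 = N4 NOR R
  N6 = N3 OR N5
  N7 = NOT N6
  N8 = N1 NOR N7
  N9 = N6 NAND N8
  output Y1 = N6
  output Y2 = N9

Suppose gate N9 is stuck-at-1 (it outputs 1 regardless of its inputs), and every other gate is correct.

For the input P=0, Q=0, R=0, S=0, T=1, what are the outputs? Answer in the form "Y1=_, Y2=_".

Y1=1, Y2=1

Propagate with N9 forced: N1=0, N2=0, N3=1, N4=0, N5=1, N6=1, N7=0, N8=1, N9=1 [stuck-at-1].
So the outputs are Y1=1, Y2=1. (Without the fault they would be Y1=1, Y2=0.)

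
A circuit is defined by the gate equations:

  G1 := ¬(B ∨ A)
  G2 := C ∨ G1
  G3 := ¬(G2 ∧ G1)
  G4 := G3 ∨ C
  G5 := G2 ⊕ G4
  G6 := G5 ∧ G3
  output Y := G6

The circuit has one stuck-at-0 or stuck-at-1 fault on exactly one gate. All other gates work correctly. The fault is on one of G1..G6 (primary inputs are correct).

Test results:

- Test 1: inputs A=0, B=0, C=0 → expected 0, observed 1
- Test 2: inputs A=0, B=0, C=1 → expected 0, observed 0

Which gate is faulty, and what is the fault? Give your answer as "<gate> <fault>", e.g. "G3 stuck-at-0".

Fault-free values for test 1 (A=0, B=0, C=0): G1=1, G2=1, G3=0, G4=0, G5=1, G6=0, giving Y=0. Observed 1.
Test 1: faults giving observed 1 are {G1 stuck-at-0, G2 stuck-at-0, G6 stuck-at-1}.
Test 2 (A=0, B=0, C=1): fault-free G1=1, G2=1, G3=0, G4=1, G5=0, G6=0 → 0; observed 0. Eliminates G2 stuck-at-0, G6 stuck-at-1.
Only G1 stuck-at-0 is consistent with every test.

G1 stuck-at-0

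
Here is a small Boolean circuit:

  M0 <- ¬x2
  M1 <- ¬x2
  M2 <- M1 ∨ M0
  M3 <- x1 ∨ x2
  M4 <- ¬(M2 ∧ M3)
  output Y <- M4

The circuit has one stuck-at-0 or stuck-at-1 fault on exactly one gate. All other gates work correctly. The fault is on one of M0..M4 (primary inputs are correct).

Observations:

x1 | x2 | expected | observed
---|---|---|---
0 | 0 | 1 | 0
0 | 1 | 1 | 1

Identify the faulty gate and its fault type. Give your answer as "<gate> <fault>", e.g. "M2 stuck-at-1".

Fault-free values for test 1 (x1=0, x2=0): M0=1, M1=1, M2=1, M3=0, M4=1, giving Y=1. Observed 0.
Test 1: faults giving observed 0 are {M3 stuck-at-1, M4 stuck-at-0}.
Test 2 (x1=0, x2=1): fault-free M0=0, M1=0, M2=0, M3=1, M4=1 → 1; observed 1. Eliminates M4 stuck-at-0.
Only M3 stuck-at-1 is consistent with every test.

M3 stuck-at-1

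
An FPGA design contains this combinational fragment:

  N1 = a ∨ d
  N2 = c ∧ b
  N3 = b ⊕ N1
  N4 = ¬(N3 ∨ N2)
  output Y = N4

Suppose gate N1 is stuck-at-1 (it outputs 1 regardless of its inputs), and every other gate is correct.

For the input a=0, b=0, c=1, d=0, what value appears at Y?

0

Propagate with N1 forced: N1=1 [stuck-at-1], N2=0, N3=1, N4=0.
So Y = 0. (Without the fault it would be 1.)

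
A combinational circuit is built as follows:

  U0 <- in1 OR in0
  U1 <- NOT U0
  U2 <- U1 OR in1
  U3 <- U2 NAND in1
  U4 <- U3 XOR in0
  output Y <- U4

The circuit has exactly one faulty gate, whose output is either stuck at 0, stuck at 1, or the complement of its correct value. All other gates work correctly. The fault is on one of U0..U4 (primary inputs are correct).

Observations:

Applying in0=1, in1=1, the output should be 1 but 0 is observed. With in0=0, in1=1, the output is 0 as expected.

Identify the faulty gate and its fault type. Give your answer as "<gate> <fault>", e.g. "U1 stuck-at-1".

Fault-free values for test 1 (in0=1, in1=1): U0=1, U1=0, U2=1, U3=0, U4=1, giving Y=1. Observed 0.
Test 1: faults giving observed 0 are {U2 stuck-at-0, U2 inverted output, U3 stuck-at-1, U3 inverted output, U4 stuck-at-0, U4 inverted output}.
Test 2 (in0=0, in1=1): fault-free U0=1, U1=0, U2=1, U3=0, U4=0 → 0; observed 0. Eliminates U2 stuck-at-0, U2 inverted output, U3 stuck-at-1, U3 inverted output, U4 inverted output.
Only U4 stuck-at-0 is consistent with every test.

U4 stuck-at-0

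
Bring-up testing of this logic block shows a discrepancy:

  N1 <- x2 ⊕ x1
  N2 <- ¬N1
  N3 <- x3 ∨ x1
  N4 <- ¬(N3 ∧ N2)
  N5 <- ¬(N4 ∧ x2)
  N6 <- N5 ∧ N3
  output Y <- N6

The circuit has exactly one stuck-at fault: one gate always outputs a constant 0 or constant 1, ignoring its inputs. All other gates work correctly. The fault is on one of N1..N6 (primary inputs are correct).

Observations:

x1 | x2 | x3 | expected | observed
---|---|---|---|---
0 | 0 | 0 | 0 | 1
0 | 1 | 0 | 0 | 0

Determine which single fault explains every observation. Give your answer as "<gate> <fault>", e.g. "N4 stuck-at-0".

N3 stuck-at-1

Fault-free values for test 1 (x1=0, x2=0, x3=0): N1=0, N2=1, N3=0, N4=1, N5=1, N6=0, giving Y=0. Observed 1.
Test 1: faults giving observed 1 are {N3 stuck-at-1, N6 stuck-at-1}.
Test 2 (x1=0, x2=1, x3=0): fault-free N1=1, N2=0, N3=0, N4=1, N5=0, N6=0 → 0; observed 0. Eliminates N6 stuck-at-1.
Only N3 stuck-at-1 is consistent with every test.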